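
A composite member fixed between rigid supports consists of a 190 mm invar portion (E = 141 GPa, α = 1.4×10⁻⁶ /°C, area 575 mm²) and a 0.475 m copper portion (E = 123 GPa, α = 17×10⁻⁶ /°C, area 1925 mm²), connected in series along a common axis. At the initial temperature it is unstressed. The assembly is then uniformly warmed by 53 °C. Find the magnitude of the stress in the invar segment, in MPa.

σ ≈ 177 MPa (compressive)

Free thermal expansion of the whole bar: Σ αᵢΔT Lᵢ = 1.4×10⁻⁶×53×190 + 17×10⁻⁶×53×475 = 0.4421 mm.
The walls prevent any net length change, so an axial force P (same in every segment) develops. Compatibility: P · Σ Lᵢ/(AᵢEᵢ) = δ_free.
The series flexibility is Σ Lᵢ/(AᵢEᵢ) = 190/(575×141×10³) + 475/(1925×123×10³) = 4.35×10⁻⁶ mm/N.
P = 0.4421 / 4.35×10⁻⁶ = 101600 N = 101.6 kN, compressive.
σ_{invar} = P / A = 101600 / 575 = 176.8 MPa.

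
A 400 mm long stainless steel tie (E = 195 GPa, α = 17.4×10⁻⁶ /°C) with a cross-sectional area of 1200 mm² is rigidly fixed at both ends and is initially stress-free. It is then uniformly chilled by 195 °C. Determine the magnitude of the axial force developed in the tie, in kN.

P ≈ 794 kN (tensile)

The ends cannot move, so σ = EαΔT = 195×10³ × 17.4×10⁻⁶ × 195 = 661.6 MPa.
Axial force P = σA = 661.6 × 1200 = 794000 N = 794 kN, tensile.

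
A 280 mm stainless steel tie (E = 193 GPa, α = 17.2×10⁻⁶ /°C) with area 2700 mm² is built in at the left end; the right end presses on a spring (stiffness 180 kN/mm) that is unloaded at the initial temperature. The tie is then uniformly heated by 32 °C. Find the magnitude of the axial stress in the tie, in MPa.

σ ≈ 9.37 MPa (compressive)

Free thermal expansion: δ_free = αΔT L = 17.2×10⁻⁶ × 32 × 280 = 0.1541 mm.
Let P be the compressive force at the spring. The tie shortens elastically by PL/(AE) and the spring compresses by P/k; together these equal δ_free.
So P = δ_free / [L/(AE) + 1/k] = 0.1541 / [ 280/(2700×193×10³) + 1/(180×10³) ].
P = 0.1541 / 6.093×10⁻⁶ = 25290 N.
σ = P/A = 25290/2700 = 9.368 MPa.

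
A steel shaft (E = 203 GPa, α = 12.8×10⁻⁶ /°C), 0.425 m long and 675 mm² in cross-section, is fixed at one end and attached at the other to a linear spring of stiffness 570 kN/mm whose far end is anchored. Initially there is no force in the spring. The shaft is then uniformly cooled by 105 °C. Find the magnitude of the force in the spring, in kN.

P ≈ 118 kN

If the spring were absent the shaft would shorten by αΔT L = 12.8×10⁻⁶ × 105 × 425 = 0.5712 mm.
Let P be the tensile force in the spring. The shaft extends elastically by PL/(AE) and the spring stretches by P/k; together these equal δ_free.
P [ L/(AE) + 1/k ] = δ_free → P [ 425/(675×203×10³) + 1/(570×10³) ] = 0.5712.
P = 0.5712 / 4.856×10⁻⁶ = 117600 N.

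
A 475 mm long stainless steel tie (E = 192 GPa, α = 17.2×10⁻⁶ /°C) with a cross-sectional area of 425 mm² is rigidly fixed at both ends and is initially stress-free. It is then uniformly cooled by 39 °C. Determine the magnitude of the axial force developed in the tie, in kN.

Full restraint means ε = 0, so the stress is σ = EαΔT = 192×10³ × 17.2×10⁻⁶ × 39 = 128.8 MPa.
P = AEαΔT = 425 × 192×10³ × 17.2×10⁻⁶ × 39 = 54.74 kN (tensile).

P ≈ 54.7 kN (tensile)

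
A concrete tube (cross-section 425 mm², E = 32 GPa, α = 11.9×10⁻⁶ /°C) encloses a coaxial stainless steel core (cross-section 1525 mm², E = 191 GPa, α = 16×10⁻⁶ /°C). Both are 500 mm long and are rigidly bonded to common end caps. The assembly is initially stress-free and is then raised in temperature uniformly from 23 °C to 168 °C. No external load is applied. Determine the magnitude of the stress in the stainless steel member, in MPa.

σ ≈ 5.07 MPa (compressive)

The stainless steel has the larger α, so on heating it would change length more than the concrete if both were free. The rigid plates force a common final length, so the stainless steel is put into compression and the concrete into tension, with equal and opposite forces P (no external load).
Equating the net (thermal + elastic) strains gives |α₁ − α₂|·ΔT = P·[1/(A₁E₁) + 1/(A₂E₂)].
|α₁ − α₂|·ΔT = 4.1×10⁻⁶ × 145 = 0.0005945.
1/(A₁E₁) + 1/(A₂E₂) = 1/(425×32×10³) + 1/(1525×191×10³) = 7.696×10⁻⁸ N⁻¹.
So P = 0.0005945 / 7.696×10⁻⁸ = 7.725 kN.
σ_{stainless steel} = P/A₂ = 7725/1525 = 5.065 MPa, compressive.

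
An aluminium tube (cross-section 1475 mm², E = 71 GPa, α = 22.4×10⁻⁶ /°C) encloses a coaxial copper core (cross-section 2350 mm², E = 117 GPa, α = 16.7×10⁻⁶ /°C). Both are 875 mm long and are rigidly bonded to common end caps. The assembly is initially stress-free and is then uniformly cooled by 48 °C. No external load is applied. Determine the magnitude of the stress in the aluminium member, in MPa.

σ ≈ 14.1 MPa (tensile)

Both members must finish at the same length. With the larger α, the aluminium tends to over-contract; the plates restrain it, putting the aluminium in tension and the copper in compression. With no external load the two internal forces are equal and opposite, magnitude P.
Setting the final lengths equal and cancelling L: (α₁ − α₂)ΔT = P/(A₁E₁) + P/(A₂E₂).
|α₁ − α₂|·ΔT = 5.7×10⁻⁶ × 48 = 0.0002736.
1/(A₁E₁) + 1/(A₂E₂) = 1/(1475×71×10³) + 1/(2350×117×10³) = 1.319×10⁻⁸ N⁻¹.
P = 0.0002736 / 1.319×10⁻⁸ = 20750 N = 20.75 kN.
σ_{aluminium} = P/A₁ = 20750/1475 = 14.07 MPa, tensile.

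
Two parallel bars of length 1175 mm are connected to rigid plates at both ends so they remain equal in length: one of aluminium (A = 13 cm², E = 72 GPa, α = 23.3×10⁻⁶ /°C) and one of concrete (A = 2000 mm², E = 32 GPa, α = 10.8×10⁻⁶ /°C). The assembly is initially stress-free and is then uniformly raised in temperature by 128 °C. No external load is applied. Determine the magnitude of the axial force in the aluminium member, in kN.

The aluminium has the larger α, so on heating it would change length more than the concrete if both were free. The rigid plates force a common final length, so the aluminium is put into compression and the concrete into tension, with equal and opposite forces P (no external load).
Equating the net (thermal + elastic) strains gives |α₁ − α₂|·ΔT = P·[1/(A₁E₁) + 1/(A₂E₂)].
|α₁ − α₂|·ΔT = 12.5×10⁻⁶ × 128 = 0.0016.
1/(A₁E₁) + 1/(A₂E₂) = 1/(1300×72×10³) + 1/(2000×32×10³) = 2.631×10⁻⁸ N⁻¹.
P = 0.0016 / 2.631×10⁻⁸ = 60820 N = 60.82 kN.

P ≈ 60.8 kN (compressive in the aluminium)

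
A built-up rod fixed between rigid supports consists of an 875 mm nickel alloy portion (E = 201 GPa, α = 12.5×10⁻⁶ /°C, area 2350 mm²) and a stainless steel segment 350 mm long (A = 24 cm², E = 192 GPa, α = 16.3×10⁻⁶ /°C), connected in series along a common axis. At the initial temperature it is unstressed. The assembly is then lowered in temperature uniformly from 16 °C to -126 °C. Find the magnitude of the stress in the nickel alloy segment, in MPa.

Free thermal contraction of the whole bar: Σ αᵢΔT Lᵢ = 12.5×10⁻⁶×142×875 + 16.3×10⁻⁶×142×350 = 2.363 mm.
Since the ends are fixed, an axial force P builds up, equal in every segment, with P · Σ Lᵢ/(AᵢEᵢ) = δ_free.
The series flexibility is Σ Lᵢ/(AᵢEᵢ) = 875/(2350×201×10³) + 350/(2400×192×10³) = 2.612×10⁻⁶ mm/N.
So P = 2.363 / 2.612×10⁻⁶ = 904.8 kN, tensile.
σ_{nickel alloy} = P / A = 904800 / 2350 = 385 MPa.

σ ≈ 385 MPa (tensile)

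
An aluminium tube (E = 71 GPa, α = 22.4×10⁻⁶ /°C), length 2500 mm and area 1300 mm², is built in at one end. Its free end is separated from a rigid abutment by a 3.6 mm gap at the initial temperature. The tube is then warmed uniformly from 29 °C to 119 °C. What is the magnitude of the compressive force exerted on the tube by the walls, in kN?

P ≈ 53.2 kN

Unrestrained expansion: δ_free = αΔT L = 22.4×10⁻⁶ × 90 × 2500 = 5.04 mm.
The gap closes (δ_free > 3.6 mm) and the wall then resists a further 5.04 − 3.6 = 1.44 mm of expansion.
So σ = E(δ_free − g)/L = 71×10³ × 1.44/2500 = 40.9 MPa.
P = σA = 40.9 × 1300 = 53.16 kN.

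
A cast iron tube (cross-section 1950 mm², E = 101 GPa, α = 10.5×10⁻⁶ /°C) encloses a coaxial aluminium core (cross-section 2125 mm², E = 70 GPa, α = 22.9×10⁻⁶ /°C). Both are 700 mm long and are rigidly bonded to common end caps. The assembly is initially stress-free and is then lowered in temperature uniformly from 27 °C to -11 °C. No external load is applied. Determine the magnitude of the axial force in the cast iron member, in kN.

P ≈ 39.9 kN (compressive in the cast iron)

The aluminium has the larger α, so on cooling it would change length more than the cast iron if both were free. The rigid plates force a common final length, so the aluminium is put into tension and the cast iron into compression, with equal and opposite forces P (no external load).
Equating the net (thermal + elastic) strains gives |α₁ − α₂|·ΔT = P·[1/(A₁E₁) + 1/(A₂E₂)].
|α₁ − α₂|·ΔT = 12.4×10⁻⁶ × 38 = 0.0004712.
1/(A₁E₁) + 1/(A₂E₂) = 1/(1950×101×10³) + 1/(2125×70×10³) = 1.18×10⁻⁸ N⁻¹.
So P = 0.0004712 / 1.18×10⁻⁸ = 39.93 kN.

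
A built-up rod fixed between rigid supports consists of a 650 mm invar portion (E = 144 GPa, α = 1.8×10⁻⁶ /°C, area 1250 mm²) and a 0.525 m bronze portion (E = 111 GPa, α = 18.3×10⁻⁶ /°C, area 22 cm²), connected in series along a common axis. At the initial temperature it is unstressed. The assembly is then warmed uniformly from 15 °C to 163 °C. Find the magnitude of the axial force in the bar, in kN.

P ≈ 277 kN (compressive)

Free thermal expansion of the whole bar: Σ αᵢΔT Lᵢ = 1.8×10⁻⁶×148×650 + 18.3×10⁻⁶×148×525 = 1.595 mm.
The walls prevent any net length change, so an axial force P (same in every segment) develops. Compatibility: P · Σ Lᵢ/(AᵢEᵢ) = δ_free.
The series flexibility is Σ Lᵢ/(AᵢEᵢ) = 650/(1250×144×10³) + 525/(2200×111×10³) = 5.761×10⁻⁶ mm/N.
Hence P = δ_free / Σ(L/AE) = 1.595/5.761×10⁻⁶ = 276.9 kN (compressive).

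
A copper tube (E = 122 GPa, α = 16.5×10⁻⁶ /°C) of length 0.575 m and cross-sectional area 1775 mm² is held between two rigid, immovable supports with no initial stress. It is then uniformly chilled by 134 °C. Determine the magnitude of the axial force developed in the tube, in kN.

The ends cannot move, so σ = EαΔT = 122×10³ × 16.5×10⁻⁶ × 134 = 269.7 MPa.
Then P = σA = 269.7 × 1775 mm² = 478.8 kN, tensile.

P ≈ 479 kN (tensile)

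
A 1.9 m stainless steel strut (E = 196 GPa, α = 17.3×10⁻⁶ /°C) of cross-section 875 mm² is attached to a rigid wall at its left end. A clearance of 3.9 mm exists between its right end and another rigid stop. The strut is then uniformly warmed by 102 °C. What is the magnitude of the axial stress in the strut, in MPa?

Unrestrained expansion: δ_free = αΔT L = 17.3×10⁻⁶ × 102 × 1900 = 3.353 mm.
This is smaller than the 3.9 mm clearance, so the strut expands freely without reaching the stop — the stress is zero.

σ ≈ 0 MPa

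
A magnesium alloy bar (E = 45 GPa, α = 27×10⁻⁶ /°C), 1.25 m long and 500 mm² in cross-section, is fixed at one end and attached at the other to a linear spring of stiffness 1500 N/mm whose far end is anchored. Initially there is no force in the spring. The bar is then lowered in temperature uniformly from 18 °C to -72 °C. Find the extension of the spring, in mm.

δ ≈ 2.8 mm

The unrestrained thermal change is αΔT L = 27×10⁻⁶ × 90 × 1250 = 3.037 mm.
Let P be the tensile force in the spring. The bar extends elastically by PL/(AE) and the spring stretches by P/k; together these equal δ_free.
So P = δ_free / [L/(AE) + 1/k] = 3.037 / [ 1250/(500×45×10³) + 1/(1500) ].
P = 3.037 / 0.0007222 = 4206 N.
Spring extension = P/k = 4206/(1500) = 2.804 mm.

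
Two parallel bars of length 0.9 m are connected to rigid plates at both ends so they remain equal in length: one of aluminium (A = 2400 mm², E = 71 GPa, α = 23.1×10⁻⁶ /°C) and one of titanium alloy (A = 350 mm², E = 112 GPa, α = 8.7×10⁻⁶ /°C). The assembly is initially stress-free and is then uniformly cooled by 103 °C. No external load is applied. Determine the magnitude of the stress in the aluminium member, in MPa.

Both members must finish at the same length. With the larger α, the aluminium tends to over-contract; the plates restrain it, putting the aluminium in tension and the titanium alloy in compression. With no external load the two internal forces are equal and opposite, magnitude P.
Compatibility of the two members (thermal + elastic change equal): (α₁ − α₂)ΔT = P·[1/(A₁E₁) + 1/(A₂E₂)].
|α₁ − α₂|·ΔT = 14.4×10⁻⁶ × 103 = 0.001483.
1/(A₁E₁) + 1/(A₂E₂) = 1/(2400×71×10³) + 1/(350×112×10³) = 3.138×10⁻⁸ N⁻¹.
P = 0.001483 / 3.138×10⁻⁸ = 47270 N = 47.27 kN.
σ_{aluminium} = P/A₁ = 47270/2400 = 19.69 MPa, tensile.

σ ≈ 19.7 MPa (tensile)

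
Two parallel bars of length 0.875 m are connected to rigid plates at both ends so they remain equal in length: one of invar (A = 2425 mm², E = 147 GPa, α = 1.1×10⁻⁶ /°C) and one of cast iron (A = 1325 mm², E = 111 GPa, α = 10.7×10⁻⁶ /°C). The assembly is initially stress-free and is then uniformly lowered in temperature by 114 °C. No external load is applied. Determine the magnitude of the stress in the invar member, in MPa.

σ ≈ 47 MPa (compressive)

Equilibrium of a rigid end plate with no external load gives equal and opposite internal forces ±P in the two members. Since α_{cast iron} > α_{invar}, cooling drives the cast iron into tension and the invar into compression.
Equating the net (thermal + elastic) strains gives |α₁ − α₂|·ΔT = P·[1/(A₁E₁) + 1/(A₂E₂)].
|α₁ − α₂|·ΔT = 9.6×10⁻⁶ × 114 = 0.001094.
1/(A₁E₁) + 1/(A₂E₂) = 1/(2425×147×10³) + 1/(1325×111×10³) = 9.604×10⁻⁹ N⁻¹.
So P = 0.001094 / 9.604×10⁻⁹ = 113.9 kN.
σ_{invar} = P/A₁ = 113900/2425 = 46.99 MPa, compressive.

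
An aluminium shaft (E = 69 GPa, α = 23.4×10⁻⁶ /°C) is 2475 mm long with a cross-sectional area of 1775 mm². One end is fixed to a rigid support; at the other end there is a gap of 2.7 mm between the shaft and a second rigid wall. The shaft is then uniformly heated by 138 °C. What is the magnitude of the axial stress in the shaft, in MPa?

σ ≈ 148 MPa (compressive)

Unrestrained expansion: δ_free = αΔT L = 23.4×10⁻⁶ × 138 × 2475 = 7.992 mm.
This exceeds the 2.7 mm gap, so the wall pushes back. The portion of expansion that must be recovered elastically is δ_free − gap = 7.992 − 2.7 = 5.292 mm.
Compatibility: PL/(AE) = 5.292 mm, so σ = P/A = E × (5.292/2475) = 147.5 MPa.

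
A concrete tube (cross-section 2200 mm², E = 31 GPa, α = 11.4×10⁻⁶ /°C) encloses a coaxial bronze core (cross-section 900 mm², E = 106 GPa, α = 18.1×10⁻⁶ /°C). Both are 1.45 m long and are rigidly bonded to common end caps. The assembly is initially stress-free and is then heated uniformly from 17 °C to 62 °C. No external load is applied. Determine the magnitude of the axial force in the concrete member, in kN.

P ≈ 12 kN (tensile in the concrete)

Equilibrium of a rigid end plate with no external load gives equal and opposite internal forces ±P in the two members. Since α_{bronze} > α_{concrete}, heating drives the bronze into compression and the concrete into tension.
Setting the final lengths equal and cancelling L: (α₁ − α₂)ΔT = P/(A₁E₁) + P/(A₂E₂).
|α₁ − α₂|·ΔT = 6.7×10⁻⁶ × 45 = 0.0003015.
1/(A₁E₁) + 1/(A₂E₂) = 1/(2200×31×10³) + 1/(900×106×10³) = 2.514×10⁻⁸ N⁻¹.
So P = 0.0003015 / 2.514×10⁻⁸ = 11.99 kN.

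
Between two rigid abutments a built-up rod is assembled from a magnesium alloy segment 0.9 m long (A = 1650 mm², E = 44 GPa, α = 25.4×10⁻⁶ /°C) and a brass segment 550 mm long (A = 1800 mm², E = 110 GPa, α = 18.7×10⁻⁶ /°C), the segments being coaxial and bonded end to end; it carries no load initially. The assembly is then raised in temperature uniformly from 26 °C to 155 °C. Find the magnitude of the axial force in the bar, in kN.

With the walls removed the bar would change length by δ_free = Σ αᵢΔT Lᵢ = 25.4×10⁻⁶×129×900 + 18.7×10⁻⁶×129×550 = 4.276 mm.
The rigid supports impose zero overall length change; the single axial force P common to all segments must satisfy P Σ Lᵢ/(AᵢEᵢ) = δ_free.
The series flexibility is Σ Lᵢ/(AᵢEᵢ) = 900/(1650×44×10³) + 550/(1800×110×10³) = 1.517×10⁻⁵ mm/N.
Hence P = δ_free / Σ(L/AE) = 4.276/1.517×10⁻⁵ = 281.8 kN (compressive).

P ≈ 282 kN (compressive)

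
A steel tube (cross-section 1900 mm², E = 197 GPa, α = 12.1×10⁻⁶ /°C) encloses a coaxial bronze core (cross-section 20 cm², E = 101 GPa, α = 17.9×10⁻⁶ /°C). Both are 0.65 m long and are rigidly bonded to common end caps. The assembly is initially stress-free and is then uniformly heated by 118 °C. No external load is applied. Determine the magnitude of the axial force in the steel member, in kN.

P ≈ 89.8 kN (tensile in the steel)

Equilibrium of a rigid end plate with no external load gives equal and opposite internal forces ±P in the two members. Since α_{bronze} > α_{steel}, heating drives the bronze into compression and the steel into tension.
Equating the net (thermal + elastic) strains gives |α₁ − α₂|·ΔT = P·[1/(A₁E₁) + 1/(A₂E₂)].
|α₁ − α₂|·ΔT = 5.8×10⁻⁶ × 118 = 0.0006844.
1/(A₁E₁) + 1/(A₂E₂) = 1/(1900×197×10³) + 1/(2000×101×10³) = 7.622×10⁻⁹ N⁻¹.
P = 0.0006844 / 7.622×10⁻⁹ = 89790 N = 89.79 kN.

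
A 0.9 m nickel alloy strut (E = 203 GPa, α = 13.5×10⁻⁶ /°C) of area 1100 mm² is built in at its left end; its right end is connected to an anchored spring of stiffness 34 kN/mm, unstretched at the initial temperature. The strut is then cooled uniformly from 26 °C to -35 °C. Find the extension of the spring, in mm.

If the spring were absent the strut would shorten by αΔT L = 13.5×10⁻⁶ × 61 × 900 = 0.7411 mm.
With a force P in the spring, the elastic change of the strut is PL/(AE) and that of the spring is P/k; compatibility requires their sum to equal δ_free.
P [ L/(AE) + 1/k ] = δ_free → P [ 900/(1100×203×10³) + 1/(34×10³) ] = 0.7411.
P = 0.7411 / 3.344×10⁻⁵ = 22160 N.
Spring extension = P/k = 22160/(34×10³) = 0.6518 mm.

δ ≈ 0.652 mm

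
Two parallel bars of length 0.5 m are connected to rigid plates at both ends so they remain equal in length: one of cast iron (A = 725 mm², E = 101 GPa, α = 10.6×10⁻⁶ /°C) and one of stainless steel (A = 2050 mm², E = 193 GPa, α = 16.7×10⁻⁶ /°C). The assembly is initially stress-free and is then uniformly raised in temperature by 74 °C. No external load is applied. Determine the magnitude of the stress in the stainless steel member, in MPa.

σ ≈ 13.6 MPa (compressive)

The stainless steel has the larger α, so on heating it would change length more than the cast iron if both were free. The rigid plates force a common final length, so the stainless steel is put into compression and the cast iron into tension, with equal and opposite forces P (no external load).
Setting the final lengths equal and cancelling L: (α₁ − α₂)ΔT = P/(A₁E₁) + P/(A₂E₂).
|α₁ − α₂|·ΔT = 6.1×10⁻⁶ × 74 = 0.0004514.
1/(A₁E₁) + 1/(A₂E₂) = 1/(725×101×10³) + 1/(2050×193×10³) = 1.618×10⁻⁸ N⁻¹.
P = 0.0004514 / 1.618×10⁻⁸ = 27890 N = 27.89 kN.
σ_{stainless steel} = P/A₂ = 27890/2050 = 13.61 MPa, compressive.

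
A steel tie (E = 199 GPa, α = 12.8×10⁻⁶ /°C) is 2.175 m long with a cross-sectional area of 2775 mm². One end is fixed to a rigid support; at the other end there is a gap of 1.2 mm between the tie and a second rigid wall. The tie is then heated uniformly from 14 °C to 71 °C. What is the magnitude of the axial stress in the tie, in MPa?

σ ≈ 35.4 MPa (compressive)

Unrestrained expansion: δ_free = αΔT L = 12.8×10⁻⁶ × 57 × 2175 = 1.587 mm.
After closing the 1.2 mm clearance, 1.587 − 1.2 = 0.3869 mm of expansion remains to be suppressed by the wall.
That suppressed elongation corresponds to σ = E·Δ/L = 199×10³ × 0.3869/2175 = 35.4 MPa.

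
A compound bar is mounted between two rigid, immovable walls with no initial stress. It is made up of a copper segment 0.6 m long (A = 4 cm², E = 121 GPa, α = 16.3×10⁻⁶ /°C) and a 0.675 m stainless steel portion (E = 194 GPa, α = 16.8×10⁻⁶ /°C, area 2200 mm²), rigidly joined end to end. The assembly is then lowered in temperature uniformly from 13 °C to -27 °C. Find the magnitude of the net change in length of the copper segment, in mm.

Free thermal contraction of the whole bar: Σ αᵢΔT Lᵢ = 16.3×10⁻⁶×40×600 + 16.8×10⁻⁶×40×675 = 0.8448 mm.
The walls prevent any net length change, so an axial force P (same in every segment) develops. Compatibility: P · Σ Lᵢ/(AᵢEᵢ) = δ_free.
Σ Lᵢ/(AᵢEᵢ) = 600/(400×121×10³) + 675/(2200×194×10³) = 1.398×10⁻⁵ mm/N.
So P = 0.8448 / 1.398×10⁻⁵ = 60.44 kN, tensile.
For the copper segment, free thermal change = 16.3×10⁻⁶×40×600 = 0.3912 mm and elastic change from P = 60440×600/(400×121×10³) = 0.7492 mm; these oppose, so the net change is 0.358 mm (segment lengthens).

|ΔL| ≈ 0.358 mm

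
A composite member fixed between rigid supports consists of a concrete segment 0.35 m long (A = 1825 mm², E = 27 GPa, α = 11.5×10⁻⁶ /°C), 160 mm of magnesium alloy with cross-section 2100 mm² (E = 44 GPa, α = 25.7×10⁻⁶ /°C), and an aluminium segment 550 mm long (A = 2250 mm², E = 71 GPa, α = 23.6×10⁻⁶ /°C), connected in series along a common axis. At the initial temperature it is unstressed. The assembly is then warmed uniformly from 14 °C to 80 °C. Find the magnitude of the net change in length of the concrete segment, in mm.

|ΔL| ≈ 0.541 mm

Free thermal expansion of the whole bar: Σ αᵢΔT Lᵢ = 11.5×10⁻⁶×66×350 + 25.7×10⁻⁶×66×160 + 23.6×10⁻⁶×66×550 = 1.394 mm.
The walls prevent any net length change, so an axial force P (same in every segment) develops. Compatibility: P · Σ Lᵢ/(AᵢEᵢ) = δ_free.
The series flexibility is Σ Lᵢ/(AᵢEᵢ) = 350/(1825×27×10³) + 160/(2100×44×10³) + 550/(2250×71×10³) = 1.228×10⁻⁵ mm/N.
P = 1.394 / 1.228×10⁻⁵ = 113500 N = 113.5 kN, compressive.
For the concrete segment, free thermal change = 11.5×10⁻⁶×66×350 = 0.2656 mm and elastic change from P = 113500×350/(1825×27×10³) = 0.8063 mm; these oppose, so the net change is 0.541 mm (segment shortens).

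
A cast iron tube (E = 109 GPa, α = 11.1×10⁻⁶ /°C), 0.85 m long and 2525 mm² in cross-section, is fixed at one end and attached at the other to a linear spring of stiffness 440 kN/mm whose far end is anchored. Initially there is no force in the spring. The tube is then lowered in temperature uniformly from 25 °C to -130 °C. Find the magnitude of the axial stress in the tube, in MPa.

σ ≈ 108 MPa (tensile)

If the spring were absent the tube would shorten by αΔT L = 11.1×10⁻⁶ × 155 × 850 = 1.462 mm.
Let P be the tensile force in the spring. The tube extends elastically by PL/(AE) and the spring stretches by P/k; together these equal δ_free.
P [ L/(AE) + 1/k ] = δ_free → P [ 850/(2525×109×10³) + 1/(440×10³) ] = 1.462.
P = 1.462 / 5.361×10⁻⁶ = 272800 N.
σ = P/A = 272800/2525 = 108 MPa.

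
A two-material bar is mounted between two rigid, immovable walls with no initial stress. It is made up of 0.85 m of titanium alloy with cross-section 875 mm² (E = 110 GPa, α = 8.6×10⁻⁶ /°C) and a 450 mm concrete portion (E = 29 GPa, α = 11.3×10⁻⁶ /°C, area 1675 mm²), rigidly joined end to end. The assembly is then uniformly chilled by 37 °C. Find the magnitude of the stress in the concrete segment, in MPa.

Free thermal contraction of the whole bar: Σ αᵢΔT Lᵢ = 8.6×10⁻⁶×37×850 + 11.3×10⁻⁶×37×450 = 0.4586 mm.
Since the ends are fixed, an axial force P builds up, equal in every segment, with P · Σ Lᵢ/(AᵢEᵢ) = δ_free.
Σ Lᵢ/(AᵢEᵢ) = 850/(875×110×10³) + 450/(1675×29×10³) = 1.81×10⁻⁵ mm/N.
P = 0.4586 / 1.81×10⁻⁵ = 25340 N = 25.34 kN, tensile.
σ_{concrete} = P / A = 25340 / 1675 = 15.13 MPa.

σ ≈ 15.1 MPa (tensile)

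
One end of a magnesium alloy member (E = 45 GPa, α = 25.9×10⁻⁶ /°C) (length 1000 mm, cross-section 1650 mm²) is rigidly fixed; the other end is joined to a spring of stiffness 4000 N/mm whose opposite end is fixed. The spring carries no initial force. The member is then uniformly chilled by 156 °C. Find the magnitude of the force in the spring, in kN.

P ≈ 15.3 kN

The unrestrained thermal change is αΔT L = 25.9×10⁻⁶ × 156 × 1000 = 4.04 mm.
With a force P in the spring, the elastic change of the member is PL/(AE) and that of the spring is P/k; compatibility requires their sum to equal δ_free.
So P = δ_free / [L/(AE) + 1/k] = 4.04 / [ 1000/(1650×45×10³) + 1/(4000) ].
P = 4.04 / 0.0002635 = 15340 N.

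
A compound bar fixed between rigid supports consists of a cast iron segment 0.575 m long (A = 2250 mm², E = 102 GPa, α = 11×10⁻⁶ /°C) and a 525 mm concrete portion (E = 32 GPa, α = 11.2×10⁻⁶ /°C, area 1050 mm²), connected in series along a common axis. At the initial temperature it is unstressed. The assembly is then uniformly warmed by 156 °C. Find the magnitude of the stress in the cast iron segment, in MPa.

Free thermal expansion of the whole bar: Σ αᵢΔT Lᵢ = 11×10⁻⁶×156×575 + 11.2×10⁻⁶×156×525 = 1.904 mm.
The walls prevent any net length change, so an axial force P (same in every segment) develops. Compatibility: P · Σ Lᵢ/(AᵢEᵢ) = δ_free.
Σ Lᵢ/(AᵢEᵢ) = 575/(2250×102×10³) + 525/(1050×32×10³) = 1.813×10⁻⁵ mm/N.
P = 1.904 / 1.813×10⁻⁵ = 105000 N = 105 kN, compressive.
σ_{cast iron} = P / A = 105000 / 2250 = 46.67 MPa.

σ ≈ 46.7 MPa (compressive)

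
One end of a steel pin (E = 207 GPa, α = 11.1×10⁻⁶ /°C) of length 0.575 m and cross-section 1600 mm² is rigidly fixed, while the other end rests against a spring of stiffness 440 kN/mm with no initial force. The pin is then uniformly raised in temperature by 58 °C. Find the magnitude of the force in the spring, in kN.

If the spring were absent the pin would lengthen by αΔT L = 11.1×10⁻⁶ × 58 × 575 = 0.3702 mm.
Let P be the compressive force at the spring. The pin shortens elastically by PL/(AE) and the spring compresses by P/k; together these equal δ_free.
P [ L/(AE) + 1/k ] = δ_free → P [ 575/(1600×207×10³) + 1/(440×10³) ] = 0.3702.
P = 0.3702 / 4.009×10⁻⁶ = 92340 N.

P ≈ 92.3 kN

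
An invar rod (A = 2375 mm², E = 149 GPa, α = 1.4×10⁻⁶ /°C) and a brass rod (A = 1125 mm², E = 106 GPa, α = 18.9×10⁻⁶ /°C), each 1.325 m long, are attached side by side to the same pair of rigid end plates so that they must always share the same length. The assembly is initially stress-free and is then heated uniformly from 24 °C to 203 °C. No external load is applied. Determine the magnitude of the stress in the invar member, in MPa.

σ ≈ 118 MPa (tensile)

Equilibrium of a rigid end plate with no external load gives equal and opposite internal forces ±P in the two members. Since α_{brass} > α_{invar}, heating drives the brass into compression and the invar into tension.
Compatibility of the two members (thermal + elastic change equal): (α₁ − α₂)ΔT = P·[1/(A₁E₁) + 1/(A₂E₂)].
|α₁ − α₂|·ΔT = 17.5×10⁻⁶ × 179 = 0.003132.
1/(A₁E₁) + 1/(A₂E₂) = 1/(2375×149×10³) + 1/(1125×106×10³) = 1.121×10⁻⁸ N⁻¹.
So P = 0.003132 / 1.121×10⁻⁸ = 279.4 kN.
σ_{invar} = P/A₁ = 279400/2375 = 117.6 MPa, tensile.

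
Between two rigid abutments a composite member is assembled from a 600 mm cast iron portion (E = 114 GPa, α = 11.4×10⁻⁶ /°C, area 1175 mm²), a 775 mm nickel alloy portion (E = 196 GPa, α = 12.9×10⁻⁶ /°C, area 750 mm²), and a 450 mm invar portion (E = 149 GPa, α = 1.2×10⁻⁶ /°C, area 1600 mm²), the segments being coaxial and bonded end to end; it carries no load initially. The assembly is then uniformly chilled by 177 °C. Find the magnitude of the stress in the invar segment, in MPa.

σ ≈ 165 MPa (tensile)

If the supports were absent, the total length change would be Σ αᵢΔT Lᵢ = 11.4×10⁻⁶×177×600 + 12.9×10⁻⁶×177×775 + 1.2×10⁻⁶×177×450 = 3.076 mm.
Since the ends are fixed, an axial force P builds up, equal in every segment, with P · Σ Lᵢ/(AᵢEᵢ) = δ_free.
The series flexibility is Σ Lᵢ/(AᵢEᵢ) = 600/(1175×114×10³) + 775/(750×196×10³) + 450/(1600×149×10³) = 1.164×10⁻⁵ mm/N.
So P = 3.076 / 1.164×10⁻⁵ = 264.3 kN, tensile.
σ_{invar} = P / A = 264300 / 1600 = 165.2 MPa.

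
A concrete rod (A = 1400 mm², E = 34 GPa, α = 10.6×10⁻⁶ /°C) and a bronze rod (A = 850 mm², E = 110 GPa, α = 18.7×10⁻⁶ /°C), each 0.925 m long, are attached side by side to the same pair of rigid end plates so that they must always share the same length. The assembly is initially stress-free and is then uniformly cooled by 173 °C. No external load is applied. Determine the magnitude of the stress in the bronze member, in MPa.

σ ≈ 52 MPa (tensile)

Equilibrium of a rigid end plate with no external load gives equal and opposite internal forces ±P in the two members. Since α_{bronze} > α_{concrete}, cooling drives the bronze into tension and the concrete into compression.
Setting the final lengths equal and cancelling L: (α₁ − α₂)ΔT = P/(A₁E₁) + P/(A₂E₂).
|α₁ − α₂|·ΔT = 8.1×10⁻⁶ × 173 = 0.001401.
1/(A₁E₁) + 1/(A₂E₂) = 1/(1400×34×10³) + 1/(850×110×10³) = 3.17×10⁻⁸ N⁻¹.
So P = 0.001401 / 3.17×10⁻⁸ = 44.2 kN.
σ_{bronze} = P/A₂ = 44200/850 = 52 MPa, tensile.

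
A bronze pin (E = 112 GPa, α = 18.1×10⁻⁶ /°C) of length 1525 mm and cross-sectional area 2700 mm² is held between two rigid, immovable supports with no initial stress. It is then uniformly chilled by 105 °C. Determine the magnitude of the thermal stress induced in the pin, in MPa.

The supports are rigid, so the total axial strain is zero. The restrained thermal strain is ε = αΔT = 18.1×10⁻⁶ × 105 = 1900.5×10⁻⁶.
Hence σ = E·αΔT = 112×10³ × 1900.5×10⁻⁶ = 212.9 MPa, tensile.

σ ≈ 213 MPa (tensile)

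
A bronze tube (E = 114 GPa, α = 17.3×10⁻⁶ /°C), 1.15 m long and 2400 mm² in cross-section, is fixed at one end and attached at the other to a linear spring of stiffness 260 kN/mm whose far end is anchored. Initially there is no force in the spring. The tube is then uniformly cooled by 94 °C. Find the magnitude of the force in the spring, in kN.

P ≈ 232 kN

Free thermal contraction: δ_free = αΔT L = 17.3×10⁻⁶ × 94 × 1150 = 1.87 mm.
Let P be the tensile force in the spring. The tube extends elastically by PL/(AE) and the spring stretches by P/k; together these equal δ_free.
P [ L/(AE) + 1/k ] = δ_free → P [ 1150/(2400×114×10³) + 1/(260×10³) ] = 1.87.
P = 1.87 / 8.049×10⁻⁶ = 232300 N.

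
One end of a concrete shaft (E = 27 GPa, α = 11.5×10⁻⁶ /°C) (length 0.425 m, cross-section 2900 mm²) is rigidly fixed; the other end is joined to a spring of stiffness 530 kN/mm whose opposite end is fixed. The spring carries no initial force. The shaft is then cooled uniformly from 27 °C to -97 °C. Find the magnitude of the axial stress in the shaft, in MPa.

Free thermal contraction: δ_free = αΔT L = 11.5×10⁻⁶ × 124 × 425 = 0.606 mm.
Let P be the tensile force in the spring. The shaft extends elastically by PL/(AE) and the spring stretches by P/k; together these equal δ_free.
So P = δ_free / [L/(AE) + 1/k] = 0.606 / [ 425/(2900×27×10³) + 1/(530×10³) ].
P = 0.606 / 7.315×10⁻⁶ = 82850 N.
σ = P/A = 82850/2900 = 28.57 MPa.

σ ≈ 28.6 MPa (tensile)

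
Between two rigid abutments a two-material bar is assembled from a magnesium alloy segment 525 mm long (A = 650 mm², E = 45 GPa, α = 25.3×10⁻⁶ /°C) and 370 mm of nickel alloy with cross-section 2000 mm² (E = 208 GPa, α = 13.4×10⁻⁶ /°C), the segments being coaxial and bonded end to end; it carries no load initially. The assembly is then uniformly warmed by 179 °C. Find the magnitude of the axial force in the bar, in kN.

P ≈ 173 kN (compressive)

If the supports were absent, the total length change would be Σ αᵢΔT Lᵢ = 25.3×10⁻⁶×179×525 + 13.4×10⁻⁶×179×370 = 3.265 mm.
The walls prevent any net length change, so an axial force P (same in every segment) develops. Compatibility: P · Σ Lᵢ/(AᵢEᵢ) = δ_free.
The series flexibility is Σ Lᵢ/(AᵢEᵢ) = 525/(650×45×10³) + 370/(2000×208×10³) = 1.884×10⁻⁵ mm/N.
Hence P = δ_free / Σ(L/AE) = 3.265/1.884×10⁻⁵ = 173.3 kN (compressive).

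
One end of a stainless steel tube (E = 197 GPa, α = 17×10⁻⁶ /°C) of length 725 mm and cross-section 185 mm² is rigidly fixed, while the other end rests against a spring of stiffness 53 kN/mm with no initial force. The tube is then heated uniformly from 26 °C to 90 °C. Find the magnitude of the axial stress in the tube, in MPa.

The unrestrained thermal change is αΔT L = 17×10⁻⁶ × 64 × 725 = 0.7888 mm.
With a force P in the spring, the elastic change of the tube is PL/(AE) and that of the spring is P/k; compatibility requires their sum to equal δ_free.
P [ L/(AE) + 1/k ] = δ_free → P [ 725/(185×197×10³) + 1/(53×10³) ] = 0.7888.
P = 0.7888 / 3.876×10⁻⁵ = 20350 N.
σ = P/A = 20350/185 = 110 MPa.

σ ≈ 110 MPa (compressive)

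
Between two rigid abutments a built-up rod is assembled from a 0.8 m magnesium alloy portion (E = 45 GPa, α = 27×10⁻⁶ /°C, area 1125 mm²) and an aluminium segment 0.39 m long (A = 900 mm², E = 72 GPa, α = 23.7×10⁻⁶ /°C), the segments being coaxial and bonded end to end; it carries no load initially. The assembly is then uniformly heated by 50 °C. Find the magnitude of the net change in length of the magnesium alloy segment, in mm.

|ΔL| ≈ 0.0368 mm

Free thermal expansion of the whole bar: Σ αᵢΔT Lᵢ = 27×10⁻⁶×50×800 + 23.7×10⁻⁶×50×390 = 1.542 mm.
The rigid supports impose zero overall length change; the single axial force P common to all segments must satisfy P Σ Lᵢ/(AᵢEᵢ) = δ_free.
The series flexibility is Σ Lᵢ/(AᵢEᵢ) = 800/(1125×45×10³) + 390/(900×72×10³) = 2.182×10⁻⁵ mm/N.
So P = 1.542 / 2.182×10⁻⁵ = 70.67 kN, compressive.
For the magnesium alloy segment, free thermal change = 27×10⁻⁶×50×800 = 1.08 mm and elastic change from P = 70670×800/(1125×45×10³) = 1.117 mm; these oppose, so the net change is 0.0368 mm (segment shortens).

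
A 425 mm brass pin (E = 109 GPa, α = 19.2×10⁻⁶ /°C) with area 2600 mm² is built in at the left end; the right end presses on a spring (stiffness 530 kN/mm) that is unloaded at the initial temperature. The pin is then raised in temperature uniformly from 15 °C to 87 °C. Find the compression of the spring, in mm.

δ ≈ 0.327 mm

If the spring were absent the pin would lengthen by αΔT L = 19.2×10⁻⁶ × 72 × 425 = 0.5875 mm.
With a force P in the spring, the elastic change of the pin is PL/(AE) and that of the spring is P/k; compatibility requires their sum to equal δ_free.
So P = δ_free / [L/(AE) + 1/k] = 0.5875 / [ 425/(2600×109×10³) + 1/(530×10³) ].
P = 0.5875 / 3.386×10⁻⁶ = 173500 N.
Spring compression = P/k = 173500/(530×10³) = 0.3273 mm.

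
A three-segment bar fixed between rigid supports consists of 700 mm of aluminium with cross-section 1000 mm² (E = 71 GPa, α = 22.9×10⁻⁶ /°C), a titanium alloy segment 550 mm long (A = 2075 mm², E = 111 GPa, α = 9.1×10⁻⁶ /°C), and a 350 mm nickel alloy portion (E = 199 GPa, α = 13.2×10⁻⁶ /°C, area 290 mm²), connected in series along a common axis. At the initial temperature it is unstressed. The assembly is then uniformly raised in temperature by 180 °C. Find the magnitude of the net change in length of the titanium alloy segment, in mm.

|ΔL| ≈ 0.299 mm

Free thermal expansion of the whole bar: Σ αᵢΔT Lᵢ = 22.9×10⁻⁶×180×700 + 9.1×10⁻⁶×180×550 + 13.2×10⁻⁶×180×350 = 4.618 mm.
Since the ends are fixed, an axial force P builds up, equal in every segment, with P · Σ Lᵢ/(AᵢEᵢ) = δ_free.
Σ Lᵢ/(AᵢEᵢ) = 700/(1000×71×10³) + 550/(2075×111×10³) + 350/(290×199×10³) = 1.831×10⁻⁵ mm/N.
So P = 4.618 / 1.831×10⁻⁵ = 252.2 kN, compressive.
For the titanium alloy segment, free thermal change = 9.1×10⁻⁶×180×550 = 0.9009 mm and elastic change from P = 252200×550/(2075×111×10³) = 0.6022 mm; these oppose, so the net change is 0.299 mm (segment lengthens).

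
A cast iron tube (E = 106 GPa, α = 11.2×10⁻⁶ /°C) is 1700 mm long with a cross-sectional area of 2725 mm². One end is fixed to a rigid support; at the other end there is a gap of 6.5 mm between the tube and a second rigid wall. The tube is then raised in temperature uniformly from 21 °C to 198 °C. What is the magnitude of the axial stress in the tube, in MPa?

Free thermal elongation = αΔT L = 11.2×10⁻⁶ × 177 × 1700 = 3.37 mm.
This is smaller than the 6.5 mm clearance, so the tube expands freely without reaching the stop — the stress is zero.

σ ≈ 0 MPa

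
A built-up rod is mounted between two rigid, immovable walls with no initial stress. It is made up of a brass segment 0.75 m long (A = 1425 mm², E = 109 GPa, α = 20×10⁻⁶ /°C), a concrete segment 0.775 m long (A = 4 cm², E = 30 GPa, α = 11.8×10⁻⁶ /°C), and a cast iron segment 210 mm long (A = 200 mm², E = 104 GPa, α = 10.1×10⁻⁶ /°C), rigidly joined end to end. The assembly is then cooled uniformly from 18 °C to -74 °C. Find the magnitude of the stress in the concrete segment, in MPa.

σ ≈ 76 MPa (tensile)

With the walls removed the bar would change length by δ_free = Σ αᵢΔT Lᵢ = 20×10⁻⁶×92×750 + 11.8×10⁻⁶×92×775 + 10.1×10⁻⁶×92×210 = 2.416 mm.
The rigid supports impose zero overall length change; the single axial force P common to all segments must satisfy P Σ Lᵢ/(AᵢEᵢ) = δ_free.
The series flexibility is Σ Lᵢ/(AᵢEᵢ) = 750/(1425×109×10³) + 775/(400×30×10³) + 210/(200×104×10³) = 7.951×10⁻⁵ mm/N.
Hence P = δ_free / Σ(L/AE) = 2.416/7.951×10⁻⁵ = 30.39 kN (tensile).
σ_{concrete} = P / A = 30390 / 400 = 75.98 MPa.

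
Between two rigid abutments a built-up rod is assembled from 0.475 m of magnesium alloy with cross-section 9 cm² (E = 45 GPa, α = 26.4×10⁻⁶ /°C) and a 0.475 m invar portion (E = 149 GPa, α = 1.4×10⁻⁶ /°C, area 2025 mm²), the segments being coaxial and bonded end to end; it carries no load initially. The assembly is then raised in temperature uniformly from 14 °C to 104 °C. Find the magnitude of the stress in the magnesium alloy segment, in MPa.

σ ≈ 99.3 MPa (compressive)

With the walls removed the bar would change length by δ_free = Σ αᵢΔT Lᵢ = 26.4×10⁻⁶×90×475 + 1.4×10⁻⁶×90×475 = 1.188 mm.
The rigid supports impose zero overall length change; the single axial force P common to all segments must satisfy P Σ Lᵢ/(AᵢEᵢ) = δ_free.
The series flexibility is Σ Lᵢ/(AᵢEᵢ) = 475/(900×45×10³) + 475/(2025×149×10³) = 1.33×10⁻⁵ mm/N.
Hence P = δ_free / Σ(L/AE) = 1.188/1.33×10⁻⁵ = 89.34 kN (compressive).
σ_{magnesium alloy} = P / A = 89340 / 900 = 99.27 MPa.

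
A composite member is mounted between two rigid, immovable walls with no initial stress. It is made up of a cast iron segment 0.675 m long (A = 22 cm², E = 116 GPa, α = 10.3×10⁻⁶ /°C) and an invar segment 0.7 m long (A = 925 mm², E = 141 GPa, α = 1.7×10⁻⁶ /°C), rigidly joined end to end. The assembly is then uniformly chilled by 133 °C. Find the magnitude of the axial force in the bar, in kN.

P ≈ 135 kN (tensile)

Free thermal contraction of the whole bar: Σ αᵢΔT Lᵢ = 10.3×10⁻⁶×133×675 + 1.7×10⁻⁶×133×700 = 1.083 mm.
Since the ends are fixed, an axial force P builds up, equal in every segment, with P · Σ Lᵢ/(AᵢEᵢ) = δ_free.
Σ Lᵢ/(AᵢEᵢ) = 675/(2200×116×10³) + 700/(925×141×10³) = 8.012×10⁻⁶ mm/N.
Hence P = δ_free / Σ(L/AE) = 1.083/8.012×10⁻⁶ = 135.2 kN (tensile).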